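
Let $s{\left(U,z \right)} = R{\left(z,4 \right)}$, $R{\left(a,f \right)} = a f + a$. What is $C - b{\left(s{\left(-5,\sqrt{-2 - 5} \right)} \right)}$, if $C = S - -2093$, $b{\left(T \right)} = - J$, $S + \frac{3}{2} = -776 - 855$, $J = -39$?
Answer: $\frac{843}{2} \approx 421.5$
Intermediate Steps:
$R{\left(a,f \right)} = a + a f$
$S = - \frac{3265}{2}$ ($S = - \frac{3}{2} - 1631 = - \frac{3265}{2} \approx -1632.5$)
$s{\left(U,z \right)} = 5 z$ ($s{\left(U,z \right)} = z \left(1 + 4\right) = z 5 = 5 z$)
$b{\left(T \right)} = 39$ ($b{\left(T \right)} = \left(-1\right) \left(-39\right) = 39$)
$C = \frac{921}{2}$ ($C = - \frac{3265}{2} - -2093 = - \frac{3265}{2} + 2093 = \frac{921}{2} \approx 460.5$)
$C - b{\left(s{\left(-5,\sqrt{-2 - 5} \right)} \right)} = \frac{921}{2} - 39 = \frac{843}{2}$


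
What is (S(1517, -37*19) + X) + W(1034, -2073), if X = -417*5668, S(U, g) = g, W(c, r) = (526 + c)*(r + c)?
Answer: -3985099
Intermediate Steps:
W(c, r) = (526 + c)*(c + r)
X = -2363556
(S(1517, -37*19) + X) + W(1034, -2073) = (-37*19 - 2363556) + (1034² + 526*1034 + 526*(-2073) + 1034*(-2073)) = (-703 - 2363556) + (1069156 + 543884 - 1090398 - 2143482) = -2364259 - 1620840 = -3985099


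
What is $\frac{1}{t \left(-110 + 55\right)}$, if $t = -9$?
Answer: $\frac{1}{495} \approx 0.0020202$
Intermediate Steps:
$\frac{1}{t \left(-110 + 55\right)} = \frac{1}{\left(-9\right) \left(-110 + 55\right)} = \frac{1}{\left(-9\right) \left(-55\right)} = \frac{1}{495}$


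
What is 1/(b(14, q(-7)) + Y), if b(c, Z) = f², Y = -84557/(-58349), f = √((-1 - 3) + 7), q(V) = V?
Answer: 58349/259604 ≈ 0.22476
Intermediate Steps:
f = √3 (f = √(-4 + 7) = √3 ≈ 1.7320)
Y = 84557/58349 (Y = -84557*(-1/58349) = 84557/58349 ≈ 1.4492)
b(c, Z) = 3 (b(c, Z) = (√3)² = 3)
1/(b(14, q(-7)) + Y) = 1/(3 + 84557/58349) = 1/(259604/58349) = 58349/259604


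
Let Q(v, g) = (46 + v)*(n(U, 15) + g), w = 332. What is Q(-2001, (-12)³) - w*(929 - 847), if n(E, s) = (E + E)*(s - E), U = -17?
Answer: 5478056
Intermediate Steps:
n(E, s) = 2*E*(s - E) (n(E, s) = (2*E)*(s - E) = 2*E*(s - E))
Q(v, g) = (-1088 + g)*(46 + v) (Q(v, g) = (46 + v)*(2*(-17)*(15 - 1*(-17)) + g) = (46 + v)*(2*(-17)*(15 + 17) + g) = (46 + v)*(2*(-17)*32 + g) = (46 + v)*(-1088 + g) = (-1088 + g)*(46 + v))
Q(-2001, (-12)³) - w*(929 - 847) = (-50048 - 1088*(-2001) + 46*(-12)³ + (-12)³*(-2001)) - 332*(929 - 847) = (-50048 + 2177088 + 46*(-1728) - 1728*(-2001)) - 332*82 = (-50048 + 2177088 - 79488 + 3457728) - 1*27224 = 5505280 - 27224 = 5478056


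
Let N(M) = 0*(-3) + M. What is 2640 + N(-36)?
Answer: 2604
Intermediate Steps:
N(M) = M (N(M) = 0 + M = M)
2640 + N(-36) = 2640 - 36 = 2604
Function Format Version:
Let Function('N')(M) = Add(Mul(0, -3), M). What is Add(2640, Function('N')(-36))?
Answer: 2604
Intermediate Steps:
Function('N')(M) = M (Function('N')(M) = Add(0, M) = M)
Add(2640, Function('N')(-36)) = Add(2640, -36) = 2604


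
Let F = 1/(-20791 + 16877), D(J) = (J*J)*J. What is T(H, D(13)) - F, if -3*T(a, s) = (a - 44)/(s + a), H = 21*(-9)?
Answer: 458993/11788968 ≈ 0.038934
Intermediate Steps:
D(J) = J³ (D(J) = J²*J = J³)
F = -1/3914 (F = 1/(-3914) = -1/3914 ≈ -0.00025549)
H = -189
T(a, s) = -(-44 + a)/(3*(a + s)) (T(a, s) = -(a - 44)/(3*(s + a)) = -(-44 + a)/(3*(a + s)))
T(H, D(13)) - F = (44 - 1*(-189))/(3*(-189 + 13³)) - 1*(-1/3914) = (44 + 189)/(3*(-189 + 2197)) + 1/3914 = (⅓)*233/2008 + 1/3914 = (⅓)*(1/2008)*233 + 1/3914 = 233/6024 + 1/3914 = 458993/11788968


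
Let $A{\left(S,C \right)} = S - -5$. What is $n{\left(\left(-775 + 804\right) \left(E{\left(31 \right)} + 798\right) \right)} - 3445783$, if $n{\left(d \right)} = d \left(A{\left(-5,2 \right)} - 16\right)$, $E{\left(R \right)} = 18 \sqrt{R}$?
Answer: $-3816055 - 8352 \sqrt{31} \approx -3.8626 \cdot 10^{6}$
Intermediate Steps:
$A{\left(S,C \right)} = 5 + S$ ($A{\left(S,C \right)} = S + 5 = 5 + S$)
$n{\left(d \right)} = - 16 d$ ($n{\left(d \right)} = d \left(\left(5 - 5\right) - 16\right) = d \left(0 - 16\right) = d \left(-16\right) = - 16 d$)
$n{\left(\left(-775 + 804\right) \left(E{\left(31 \right)} + 798\right) \right)} - 3445783 = - 16 \left(-775 + 804\right) \left(18 \sqrt{31} + 798\right) - 3445783 = - 16 \cdot 29 \left(798 + 18 \sqrt{31}\right) - 3445783 = - 16 \left(23142 + 522 \sqrt{31}\right) - 3445783 = \left(-370272 - 8352 \sqrt{31}\right) - 3445783 = -3816055 - 8352 \sqrt{31}$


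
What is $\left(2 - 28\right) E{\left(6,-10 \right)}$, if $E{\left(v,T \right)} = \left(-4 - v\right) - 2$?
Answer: $312$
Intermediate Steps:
$E{\left(v,T \right)} = -6 - v$ ($E{\left(v,T \right)} = \left(-4 - v\right) - 2 = -6 - v$)
$\left(2 - 28\right) E{\left(6,-10 \right)} = \left(2 - 28\right) \left(-6 - 6\right) = - 26 \left(-6 - 6\right) = \left(-26\right) \left(-12\right) = 312$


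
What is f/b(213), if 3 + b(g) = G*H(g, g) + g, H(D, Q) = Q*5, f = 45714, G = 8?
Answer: 7619/1455 ≈ 5.2364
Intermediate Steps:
H(D, Q) = 5*Q
b(g) = -3 + 41*g (b(g) = -3 + (8*(5*g) + g) = -3 + (40*g + g) = -3 + 41*g)
f/b(213) = 45714/(-3 + 41*213) = 45714/(-3 + 8733) = 45714/8730 = 45714*(1/8730) = 7619/1455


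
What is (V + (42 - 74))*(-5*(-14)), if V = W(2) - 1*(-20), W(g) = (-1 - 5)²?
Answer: 1680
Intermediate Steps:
W(g) = 36 (W(g) = (-6)² = 36)
V = 56 (V = 36 - 1*(-20) = 36 + 20 = 56)
(V + (42 - 74))*(-5*(-14)) = (56 + (42 - 74))*(-5*(-14)) = (56 - 32)*70 = 24*70 = 1680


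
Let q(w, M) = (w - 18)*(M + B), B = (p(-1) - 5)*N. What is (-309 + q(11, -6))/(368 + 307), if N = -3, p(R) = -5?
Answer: -53/75 ≈ -0.70667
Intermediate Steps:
B = 30 (B = (-5 - 5)*(-3) = -10*(-3) = 30)
q(w, M) = (-18 + w)*(30 + M) (q(w, M) = (w - 18)*(M + 30) = (-18 + w)*(30 + M))
(-309 + q(11, -6))/(368 + 307) = (-309 + (-540 - 18*(-6) + 30*11 - 6*11))/(368 + 307) = (-309 + (-540 + 108 + 330 - 66))/675 = (-309 - 168)*(1/675) = -477*1/675 = -53/75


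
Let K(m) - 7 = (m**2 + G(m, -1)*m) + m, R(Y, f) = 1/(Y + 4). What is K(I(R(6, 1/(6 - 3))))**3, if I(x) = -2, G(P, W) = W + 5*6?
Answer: -117649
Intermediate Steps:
R(Y, f) = 1/(4 + Y)
G(P, W) = 30 + W (G(P, W) = W + 30 = 30 + W)
K(m) = 7 + m**2 + 30*m (K(m) = 7 + ((m**2 + (30 - 1)*m) + m) = 7 + ((m**2 + 29*m) + m) = 7 + (m**2 + 30*m) = 7 + m**2 + 30*m)
K(I(R(6, 1/(6 - 3))))**3 = (7 + (-2)**2 + 30*(-2))**3 = (7 + 4 - 60)**3 = (-49)**3 = -117649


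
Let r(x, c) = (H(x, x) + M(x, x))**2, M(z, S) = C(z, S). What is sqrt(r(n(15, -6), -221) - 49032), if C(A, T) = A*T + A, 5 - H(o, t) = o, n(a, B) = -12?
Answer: I*sqrt(26831) ≈ 163.8*I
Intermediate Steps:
H(o, t) = 5 - o
C(A, T) = A + A*T
M(z, S) = z*(1 + S)
r(x, c) = (5 - x + x*(1 + x))**2 (r(x, c) = ((5 - x) + x*(1 + x))**2 = (5 - x + x*(1 + x))**2)
sqrt(r(n(15, -6), -221) - 49032) = sqrt((5 + (-12)**2)**2 - 49032) = sqrt((5 + 144)**2 - 49032) = sqrt(149**2 - 49032) = sqrt(22201 - 49032) = sqrt(-26831) = I*sqrt(26831)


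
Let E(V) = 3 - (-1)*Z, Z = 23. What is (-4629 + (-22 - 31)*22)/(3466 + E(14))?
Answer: -5795/3492 ≈ -1.6595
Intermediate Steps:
E(V) = 26 (E(V) = 3 - (-1)*23 = 3 - 1*(-23) = 3 + 23 = 26)
(-4629 + (-22 - 31)*22)/(3466 + E(14)) = (-4629 + (-22 - 31)*22)/(3466 + 26) = (-4629 - 53*22)/3492 = (-4629 - 1166)*(1/3492) = -5795*1/3492 = -5795/3492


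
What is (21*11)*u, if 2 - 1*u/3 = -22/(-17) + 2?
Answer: -15246/17 ≈ -896.82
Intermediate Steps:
u = -66/17 (u = 6 - 3*(-22/(-17) + 2) = 6 - 3*(-22*(-1/17) + 2) = 6 - 3*(22/17 + 2) = 6 - 3*56/17 = 6 - 168/17 = -66/17 ≈ -3.8824)
(21*11)*u = (21*11)*(-66/17) = 231*(-66/17) = -15246/17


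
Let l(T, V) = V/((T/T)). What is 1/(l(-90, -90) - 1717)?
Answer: -1/1807 ≈ -0.00055340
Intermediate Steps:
l(T, V) = V (l(T, V) = V/1 = V*1 = V)
1/(l(-90, -90) - 1717) = 1/(-90 - 1717) = 1/(-1807) = -1/1807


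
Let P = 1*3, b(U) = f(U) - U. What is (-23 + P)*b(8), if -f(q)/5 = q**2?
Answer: 6560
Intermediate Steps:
f(q) = -5*q**2
b(U) = -U - 5*U**2 (b(U) = -5*U**2 - U = -U - 5*U**2)
P = 3
(-23 + P)*b(8) = (-23 + 3)*(8*(-1 - 5*8)) = -160*(-1 - 40) = -160*(-41) = -20*(-328) = 6560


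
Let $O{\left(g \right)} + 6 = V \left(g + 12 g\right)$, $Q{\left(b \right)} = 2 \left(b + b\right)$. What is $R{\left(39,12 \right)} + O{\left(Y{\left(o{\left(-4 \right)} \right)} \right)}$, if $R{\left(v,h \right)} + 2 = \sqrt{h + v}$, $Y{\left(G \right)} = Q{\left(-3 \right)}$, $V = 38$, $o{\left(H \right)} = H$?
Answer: $-5936 + \sqrt{51} \approx -5928.9$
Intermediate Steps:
$Q{\left(b \right)} = 4 b$ ($Q{\left(b \right)} = 2 \cdot 2 b = 4 b$)
$Y{\left(G \right)} = -12$ ($Y{\left(G \right)} = 4 \left(-3\right) = -12$)
$R{\left(v,h \right)} = -2 + \sqrt{h + v}$
$O{\left(g \right)} = -6 + 494 g$ ($O{\left(g \right)} = -6 + 38 \left(g + 12 g\right) = -6 + 38 \cdot 13 g = -6 + 494 g$)
$R{\left(39,12 \right)} + O{\left(Y{\left(o{\left(-4 \right)} \right)} \right)} = \left(-2 + \sqrt{12 + 39}\right) + \left(-6 + 494 \left(-12\right)\right) = \left(-2 + \sqrt{51}\right) - 5934 = -5936 + \sqrt{51}$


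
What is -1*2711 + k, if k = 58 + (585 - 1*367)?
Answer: -2435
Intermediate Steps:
k = 276 (k = 58 + (585 - 367) = 58 + 218 = 276)
-1*2711 + k = -1*2711 + 276 = -2711 + 276 = -2435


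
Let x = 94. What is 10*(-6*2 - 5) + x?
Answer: -76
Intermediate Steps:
10*(-6*2 - 5) + x = 10*(-6*2 - 5) + 94 = 10*(-12 - 5) + 94 = 10*(-17) + 94 = -170 + 94 = -76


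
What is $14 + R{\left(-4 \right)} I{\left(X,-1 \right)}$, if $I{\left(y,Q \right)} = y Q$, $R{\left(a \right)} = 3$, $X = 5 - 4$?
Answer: $11$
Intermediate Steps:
$X = 1$
$I{\left(y,Q \right)} = Q y$
$14 + R{\left(-4 \right)} I{\left(X,-1 \right)} = 14 + 3 \left(\left(-1\right) 1\right) = 14 + 3 \left(-1\right) = 14 - 3 = 11$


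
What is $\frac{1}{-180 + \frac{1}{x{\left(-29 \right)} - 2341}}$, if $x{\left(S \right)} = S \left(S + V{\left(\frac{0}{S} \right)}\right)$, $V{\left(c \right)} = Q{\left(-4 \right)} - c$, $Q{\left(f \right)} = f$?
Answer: $- \frac{1384}{249121} \approx -0.0055555$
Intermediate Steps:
$V{\left(c \right)} = -4 - c$
$x{\left(S \right)} = S \left(-4 + S\right)$ ($x{\left(S \right)} = S \left(S - \left(4 + \frac{0}{S}\right)\right) = S \left(S - 4\right) = S \left(-4 + S\right)$)
$\frac{1}{-180 + \frac{1}{x{\left(-29 \right)} - 2341}} = \frac{1}{-180 + \frac{1}{- 29 \left(-4 - 29\right) - 2341}} = \frac{1}{-180 + \frac{1}{\left(-29\right) \left(-33\right) + \left(-3223 + 882\right)}} = \frac{1}{-180 + \frac{1}{957 - 2341}} = \frac{1}{-180 + \frac{1}{-1384}} = \frac{1}{-180 - \frac{1}{1384}} = \frac{1}{- \frac{249121}{1384}} = - \frac{1384}{249121}$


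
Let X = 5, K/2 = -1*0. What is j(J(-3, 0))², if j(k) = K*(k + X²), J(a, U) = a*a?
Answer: 0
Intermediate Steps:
K = 0 (K = 2*(-1*0) = 2*0 = 0)
J(a, U) = a²
j(k) = 0 (j(k) = 0*(k + 5²) = 0*(k + 25) = 0*(25 + k) = 0)
j(J(-3, 0))² = 0² = 0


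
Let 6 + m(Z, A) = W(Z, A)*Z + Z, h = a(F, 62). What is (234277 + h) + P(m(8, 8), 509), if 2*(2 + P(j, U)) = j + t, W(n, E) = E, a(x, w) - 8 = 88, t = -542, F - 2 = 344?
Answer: 234133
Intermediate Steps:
F = 346 (F = 2 + 344 = 346)
a(x, w) = 96 (a(x, w) = 8 + 88 = 96)
h = 96
m(Z, A) = -6 + Z + A*Z (m(Z, A) = -6 + (A*Z + Z) = -6 + (Z + A*Z) = -6 + Z + A*Z)
P(j, U) = -273 + j/2 (P(j, U) = -2 + (j - 542)/2 = -2 + (-542 + j)/2 = -2 + (-271 + j/2) = -273 + j/2)
(234277 + h) + P(m(8, 8), 509) = (234277 + 96) + (-273 + (-6 + 8 + 8*8)/2) = 234373 + (-273 + (-6 + 8 + 64)/2) = 234373 + (-273 + (½)*66) = 234373 + (-273 + 33) = 234373 - 240 = 234133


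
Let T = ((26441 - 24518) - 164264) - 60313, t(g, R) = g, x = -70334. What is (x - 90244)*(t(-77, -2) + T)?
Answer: 35765698518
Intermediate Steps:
T = -222654 (T = (1923 - 164264) - 60313 = -162341 - 60313 = -222654)
(x - 90244)*(t(-77, -2) + T) = (-70334 - 90244)*(-77 - 222654) = -160578*(-222731) = 35765698518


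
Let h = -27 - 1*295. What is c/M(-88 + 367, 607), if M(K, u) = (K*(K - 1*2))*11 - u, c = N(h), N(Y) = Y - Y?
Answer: 0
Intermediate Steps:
h = -322 (h = -27 - 295 = -322)
N(Y) = 0
c = 0
M(K, u) = -u + 11*K*(-2 + K) (M(K, u) = (K*(K - 2))*11 - u = (K*(-2 + K))*11 - u = 11*K*(-2 + K) - u = -u + 11*K*(-2 + K))
c/M(-88 + 367, 607) = 0/(-1*607 - 22*(-88 + 367) + 11*(-88 + 367)²) = 0/(-607 - 22*279 + 11*279²) = 0/(-607 - 6138 + 11*77841) = 0/(-607 - 6138 + 856251) = 0/849506 = 0*(1/849506) = 0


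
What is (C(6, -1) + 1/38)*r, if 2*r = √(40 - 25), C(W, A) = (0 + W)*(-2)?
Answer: -455*√15/76 ≈ -23.187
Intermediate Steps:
C(W, A) = -2*W (C(W, A) = W*(-2) = -2*W)
r = √15/2 (r = √(40 - 25)/2 = √15/2 ≈ 1.9365)
(C(6, -1) + 1/38)*r = (-2*6 + 1/38)*(√15/2) = (-12 + 1/38)*(√15/2) = -455*√15/76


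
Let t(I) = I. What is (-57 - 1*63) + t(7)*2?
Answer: -106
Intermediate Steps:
(-57 - 1*63) + t(7)*2 = (-57 - 1*63) + 7*2 = (-57 - 63) + 14 = -120 + 14 = -106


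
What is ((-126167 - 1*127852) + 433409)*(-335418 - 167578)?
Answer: -90232452440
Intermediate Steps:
((-126167 - 1*127852) + 433409)*(-335418 - 167578) = ((-126167 - 127852) + 433409)*(-502996) = (-254019 + 433409)*(-502996) = 179390*(-502996) = -90232452440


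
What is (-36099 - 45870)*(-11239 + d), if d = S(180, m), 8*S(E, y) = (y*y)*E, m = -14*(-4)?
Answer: -4862483049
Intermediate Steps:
m = 56
S(E, y) = E*y**2/8 (S(E, y) = ((y*y)*E)/8 = (y**2*E)/8 = (E*y**2)/8 = E*y**2/8)
d = 70560 (d = (1/8)*180*56**2 = (1/8)*180*3136 = 70560)
(-36099 - 45870)*(-11239 + d) = (-36099 - 45870)*(-11239 + 70560) = -81969*59321 = -4862483049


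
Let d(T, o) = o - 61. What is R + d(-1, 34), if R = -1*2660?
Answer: -2687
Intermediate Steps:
d(T, o) = -61 + o
R = -2660
R + d(-1, 34) = -2660 + (-61 + 34) = -2660 - 27 = -2687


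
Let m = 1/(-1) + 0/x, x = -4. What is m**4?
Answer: 1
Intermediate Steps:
m = -1 (m = 1/(-1) + 0/(-4) = 1*(-1) + 0*(-1/4) = -1 + 0 = -1)
m**4 = (-1)**4 = 1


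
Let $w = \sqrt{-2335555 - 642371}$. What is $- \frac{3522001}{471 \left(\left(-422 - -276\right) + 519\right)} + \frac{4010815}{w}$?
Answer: $- \frac{3522001}{175683} - \frac{4010815 i \sqrt{60774}}{425418} \approx -20.047 - 2324.2 i$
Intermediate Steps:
$w = 7 i \sqrt{60774}$ ($w = \sqrt{-2977926} = 7 i \sqrt{60774} \approx 1725.7 i$)
$- \frac{3522001}{471 \left(\left(-422 - -276\right) + 519\right)} + \frac{4010815}{w} = - \frac{3522001}{471 \left(\left(-422 - -276\right) + 519\right)} + \frac{4010815}{7 i \sqrt{60774}} = - \frac{3522001}{471 \left(\left(-422 + 276\right) + 519\right)} + 4010815 \left(- \frac{i \sqrt{60774}}{425418}\right) = - \frac{3522001}{471 \left(-146 + 519\right)} - \frac{4010815 i \sqrt{60774}}{425418} = - \frac{3522001}{471 \cdot 373} - \frac{4010815 i \sqrt{60774}}{425418} = - \frac{3522001}{175683} - \frac{4010815 i \sqrt{60774}}{425418}$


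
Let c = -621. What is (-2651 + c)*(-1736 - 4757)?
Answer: 21245096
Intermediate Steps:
(-2651 + c)*(-1736 - 4757) = (-2651 - 621)*(-1736 - 4757) = -3272*(-6493) = 21245096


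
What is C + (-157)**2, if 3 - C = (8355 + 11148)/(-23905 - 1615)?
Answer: 57194413/2320 ≈ 24653.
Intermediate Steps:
C = 8733/2320 (C = 3 - (8355 + 11148)/(-23905 - 1615) = 3 - 19503/(-25520) = 3 - 19503*(-1)/25520 = 3 - 1*(-1773/2320) = 3 + 1773/2320 = 8733/2320 ≈ 3.7642)
C + (-157)**2 = 8733/2320 + (-157)**2 = 8733/2320 + 24649 = 57194413/2320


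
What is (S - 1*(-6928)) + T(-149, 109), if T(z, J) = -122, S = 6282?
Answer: 13088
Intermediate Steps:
(S - 1*(-6928)) + T(-149, 109) = (6282 - 1*(-6928)) - 122 = (6282 + 6928) - 122 = 13210 - 122 = 13088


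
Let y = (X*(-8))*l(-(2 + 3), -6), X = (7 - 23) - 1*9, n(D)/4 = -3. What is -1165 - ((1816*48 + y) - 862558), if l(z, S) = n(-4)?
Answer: 776625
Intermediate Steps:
n(D) = -12 (n(D) = 4*(-3) = -12)
l(z, S) = -12
X = -25 (X = -16 - 9 = -25)
y = -2400 (y = -25*(-8)*(-12) = 200*(-12) = -2400)
-1165 - ((1816*48 + y) - 862558) = -1165 - ((1816*48 - 2400) - 862558) = -1165 - ((87168 - 2400) - 862558) = -1165 - (84768 - 862558) = -1165 - 1*(-777790) = -1165 + 777790 = 776625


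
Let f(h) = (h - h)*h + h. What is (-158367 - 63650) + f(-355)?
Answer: -222372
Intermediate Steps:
f(h) = h (f(h) = 0*h + h = 0 + h = h)
(-158367 - 63650) + f(-355) = (-158367 - 63650) - 355 = -222017 - 355 = -222372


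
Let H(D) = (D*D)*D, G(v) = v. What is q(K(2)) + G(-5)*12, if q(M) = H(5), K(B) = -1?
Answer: 65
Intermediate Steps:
H(D) = D³ (H(D) = D²*D = D³)
q(M) = 125 (q(M) = 5³ = 125)
q(K(2)) + G(-5)*12 = 125 - 5*12 = 125 - 60 = 65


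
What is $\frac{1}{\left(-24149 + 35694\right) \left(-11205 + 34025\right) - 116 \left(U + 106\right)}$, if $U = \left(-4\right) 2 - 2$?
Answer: $\frac{1}{263445764} \approx 3.7958 \cdot 10^{-9}$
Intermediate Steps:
$U = -10$ ($U = -8 - 2 = -10$)
$\frac{1}{\left(-24149 + 35694\right) \left(-11205 + 34025\right) - 116 \left(U + 106\right)} = \frac{1}{\left(-24149 + 35694\right) \left(-11205 + 34025\right) - 116 \left(-10 + 106\right)} = \frac{1}{11545 \cdot 22820 - 11136} = \frac{1}{263456900 - 11136} = \frac{1}{263445764}$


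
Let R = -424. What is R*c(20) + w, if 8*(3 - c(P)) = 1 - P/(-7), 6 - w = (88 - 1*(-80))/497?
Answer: -527769/497 ≈ -1061.9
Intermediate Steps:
w = 402/71 (w = 6 - (88 - 1*(-80))/497 = 6 - (88 + 80)/497 = 6 - 168/497 = 6 - 1*24/71 = 6 - 24/71 = 402/71 ≈ 5.6620)
c(P) = 23/8 - P/56 (c(P) = 3 - (1 - P/(-7))/8 = 3 - (1 - P*(-1)/7)/8 = 3 - (1 - (-1)*P/7)/8 = 3 - (1 + P/7)/8 = 3 + (-⅛ - P/56) = 23/8 - P/56)
R*c(20) + w = -424*(23/8 - 1/56*20) + 402/71 = -424*(23/8 - 5/14) + 402/71 = -424*141/56 + 402/71 = -7473/7 + 402/71 = -527769/497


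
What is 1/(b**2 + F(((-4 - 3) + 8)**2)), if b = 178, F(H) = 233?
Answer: 1/31917 ≈ 3.1331e-5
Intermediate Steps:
1/(b**2 + F(((-4 - 3) + 8)**2)) = 1/(178**2 + 233) = 1/(31684 + 233) = 1/31917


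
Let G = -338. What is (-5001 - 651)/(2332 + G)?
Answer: -2826/997 ≈ -2.8345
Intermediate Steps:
(-5001 - 651)/(2332 + G) = (-5001 - 651)/(2332 - 338) = -5652/1994 = -5652*1/1994 = -2826/997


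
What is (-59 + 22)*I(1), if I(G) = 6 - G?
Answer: -185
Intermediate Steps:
(-59 + 22)*I(1) = (-59 + 22)*(6 - 1*1) = -37*(6 - 1) = -37*5 = -185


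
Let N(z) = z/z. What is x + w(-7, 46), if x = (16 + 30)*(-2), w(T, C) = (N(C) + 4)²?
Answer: -67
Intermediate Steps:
N(z) = 1
w(T, C) = 25 (w(T, C) = (1 + 4)² = 5² = 25)
x = -92 (x = 46*(-2) = -92)
x + w(-7, 46) = -92 + 25 = -67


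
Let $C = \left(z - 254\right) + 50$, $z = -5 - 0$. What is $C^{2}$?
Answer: $43681$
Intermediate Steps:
$z = -5$ ($z = -5 + 0 = -5$)
$C = -209$ ($C = \left(-5 - 254\right) + 50 = -259 + 50 = -209$)
$C^{2} = \left(-209\right)^{2} = 43681$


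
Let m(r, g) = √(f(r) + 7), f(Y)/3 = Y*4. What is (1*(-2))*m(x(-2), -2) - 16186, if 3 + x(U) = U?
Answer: -16186 - 2*I*√53 ≈ -16186.0 - 14.56*I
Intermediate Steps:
x(U) = -3 + U
f(Y) = 12*Y (f(Y) = 3*(Y*4) = 3*(4*Y) = 12*Y)
m(r, g) = √(7 + 12*r) (m(r, g) = √(12*r + 7) = √(7 + 12*r))
(1*(-2))*m(x(-2), -2) - 16186 = (1*(-2))*√(7 + 12*(-3 - 2)) - 16186 = -2*√(7 + 12*(-5)) - 16186 = -2*√(7 - 60) - 16186 = -2*I*√53 - 16186 = -16186 - 2*I*√53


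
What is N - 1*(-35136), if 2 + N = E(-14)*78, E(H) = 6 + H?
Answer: 34510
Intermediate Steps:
N = -626 (N = -2 + (6 - 14)*78 = -2 - 8*78 = -2 - 624 = -626)
N - 1*(-35136) = -626 - 1*(-35136) = -626 + 35136 = 34510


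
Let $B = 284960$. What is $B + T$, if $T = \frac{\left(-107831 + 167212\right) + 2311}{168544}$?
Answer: $\frac{12007089983}{42136} \approx 2.8496 \cdot 10^{5}$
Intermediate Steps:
$T = \frac{15423}{42136}$ ($T = \left(59381 + 2311\right) \frac{1}{168544} = 61692 \cdot \frac{1}{168544} = \frac{15423}{42136} \approx 0.36603$)
$B + T = 284960 + \frac{15423}{42136} = \frac{12007089983}{42136}$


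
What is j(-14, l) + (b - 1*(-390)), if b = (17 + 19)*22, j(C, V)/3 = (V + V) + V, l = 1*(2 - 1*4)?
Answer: 1164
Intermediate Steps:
l = -2 (l = 1*(2 - 4) = 1*(-2) = -2)
j(C, V) = 9*V (j(C, V) = 3*((V + V) + V) = 3*(2*V + V) = 3*(3*V) = 9*V)
b = 792 (b = 36*22 = 792)
j(-14, l) + (b - 1*(-390)) = 9*(-2) + (792 - 1*(-390)) = -18 + (792 + 390) = -18 + 1182 = 1164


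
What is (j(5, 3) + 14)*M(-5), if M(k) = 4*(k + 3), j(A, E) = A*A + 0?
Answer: -312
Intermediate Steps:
j(A, E) = A² (j(A, E) = A² + 0 = A²)
M(k) = 12 + 4*k (M(k) = 4*(3 + k) = 12 + 4*k)
(j(5, 3) + 14)*M(-5) = (5² + 14)*(12 + 4*(-5)) = (25 + 14)*(12 - 20) = 39*(-8) = -312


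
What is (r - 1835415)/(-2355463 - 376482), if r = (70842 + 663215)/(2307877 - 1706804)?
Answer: 1103217666238/1642098376985 ≈ 0.67183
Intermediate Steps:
r = 734057/601073 ≈ 1.2212
(r - 1835415)/(-2355463 - 376482) = (734057/601073 - 1835415)/(-2355463 - 376482) = -1103217666238/601073/(-2731945) = -1103217666238/601073*(-1/2731945) = 1103217666238/1642098376985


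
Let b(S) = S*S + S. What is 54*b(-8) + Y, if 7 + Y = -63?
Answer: 2954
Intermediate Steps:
b(S) = S + S² (b(S) = S² + S = S + S²)
Y = -70 (Y = -7 - 63 = -70)
54*b(-8) + Y = 54*(-8*(1 - 8)) - 70 = 54*(-8*(-7)) - 70 = 54*56 - 70 = 3024 - 70 = 2954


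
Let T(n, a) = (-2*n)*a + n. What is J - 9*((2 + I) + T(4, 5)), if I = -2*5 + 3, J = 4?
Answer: 373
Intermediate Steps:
T(n, a) = n - 2*a*n (T(n, a) = -2*a*n + n = n - 2*a*n)
I = -7 (I = -10 + 3 = -7)
J - 9*((2 + I) + T(4, 5)) = 4 - 9*((2 - 7) + 4*(1 - 2*5)) = 4 - 9*(-5 + 4*(1 - 10)) = 4 - 9*(-5 + 4*(-9)) = 4 - 9*(-5 - 36) = 4 - 9*(-41) = 4 + 369 = 373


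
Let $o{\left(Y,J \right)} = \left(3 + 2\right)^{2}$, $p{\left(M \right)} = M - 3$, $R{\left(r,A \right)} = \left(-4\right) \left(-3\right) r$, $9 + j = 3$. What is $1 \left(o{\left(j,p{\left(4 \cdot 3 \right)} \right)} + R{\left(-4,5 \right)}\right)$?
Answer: $-23$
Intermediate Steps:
$j = -6$ ($j = -9 + 3 = -6$)
$R{\left(r,A \right)} = 12 r$
$p{\left(M \right)} = -3 + M$
$o{\left(Y,J \right)} = 25$ ($o{\left(Y,J \right)} = 5^{2} = 25$)
$1 \left(o{\left(j,p{\left(4 \cdot 3 \right)} \right)} + R{\left(-4,5 \right)}\right) = 1 \left(25 + 12 \left(-4\right)\right) = 1 \left(25 - 48\right) = 1 \left(-23\right) = -23$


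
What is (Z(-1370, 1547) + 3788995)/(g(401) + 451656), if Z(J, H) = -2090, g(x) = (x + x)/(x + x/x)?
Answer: 761167905/90783257 ≈ 8.3844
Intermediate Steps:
g(x) = 2*x/(1 + x) (g(x) = (2*x)/(x + 1) = (2*x)/(1 + x) = 2*x/(1 + x))
(Z(-1370, 1547) + 3788995)/(g(401) + 451656) = (-2090 + 3788995)/(2*401/(1 + 401) + 451656) = 3786905/(2*401/402 + 451656) = 3786905/(2*401*(1/402) + 451656) = 3786905/(401/201 + 451656) = 3786905/(90783257/201) = 3786905*(201/90783257) = 761167905/90783257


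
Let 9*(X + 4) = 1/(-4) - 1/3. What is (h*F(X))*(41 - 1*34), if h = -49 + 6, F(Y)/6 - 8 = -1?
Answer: -12642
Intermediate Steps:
X = -439/108 (X = -4 + (1/(-4) - 1/3)/9 = -4 + (1*(-¼) - 1*⅓)/9 = -4 + (-¼ - ⅓)/9 = -4 + (⅑)*(-7/12) = -4 - 7/108 = -439/108 ≈ -4.0648)
F(Y) = 42 (F(Y) = 48 + 6*(-1) = 48 - 6 = 42)
h = -43
(h*F(X))*(41 - 1*34) = (-43*42)*(41 - 1*34) = -1806*(41 - 34) = -1806*7 = -12642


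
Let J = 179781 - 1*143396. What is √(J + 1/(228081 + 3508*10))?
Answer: √2519796308508746/263161 ≈ 190.75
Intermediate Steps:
J = 36385 (J = 179781 - 143396 = 36385)
√(J + 1/(228081 + 3508*10)) = √(36385 + 1/(228081 + 3508*10)) = √(36385 + 1/(228081 + 35080)) = √(36385 + 1/263161) = √(9575112986/263161) = √2519796308508746/263161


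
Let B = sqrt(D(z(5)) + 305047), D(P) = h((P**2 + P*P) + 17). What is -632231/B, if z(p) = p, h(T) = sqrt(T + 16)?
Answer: -632231/sqrt(305047 + sqrt(83)) ≈ -1144.7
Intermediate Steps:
h(T) = sqrt(16 + T)
D(P) = sqrt(33 + 2*P**2) (D(P) = sqrt(16 + ((P**2 + P*P) + 17)) = sqrt(16 + ((P**2 + P**2) + 17)) = sqrt(16 + (2*P**2 + 17)) = sqrt(16 + (17 + 2*P**2)) = sqrt(33 + 2*P**2))
B = sqrt(305047 + sqrt(83)) (B = sqrt(sqrt(33 + 2*5**2) + 305047) = sqrt(sqrt(33 + 2*25) + 305047) = sqrt(sqrt(33 + 50) + 305047) = sqrt(sqrt(83) + 305047) = sqrt(305047 + sqrt(83)) ≈ 552.32)
-632231/B = -632231/sqrt(305047 + sqrt(83))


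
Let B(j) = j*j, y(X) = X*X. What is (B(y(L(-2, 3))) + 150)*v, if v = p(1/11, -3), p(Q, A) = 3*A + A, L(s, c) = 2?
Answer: -1992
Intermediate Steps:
p(Q, A) = 4*A
y(X) = X**2
B(j) = j**2
v = -12 (v = 4*(-3) = -12)
(B(y(L(-2, 3))) + 150)*v = ((2**2)**2 + 150)*(-12) = (4**2 + 150)*(-12) = (16 + 150)*(-12) = 166*(-12) = -1992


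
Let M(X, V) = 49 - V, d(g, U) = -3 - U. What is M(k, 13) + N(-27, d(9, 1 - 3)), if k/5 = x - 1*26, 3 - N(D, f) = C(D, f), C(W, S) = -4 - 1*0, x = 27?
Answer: 43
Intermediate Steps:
C(W, S) = -4 (C(W, S) = -4 + 0 = -4)
N(D, f) = 7 (N(D, f) = 3 - 1*(-4) = 3 + 4 = 7)
k = 5 (k = 5*(27 - 1*26) = 5*(27 - 26) = 5*1 = 5)
M(k, 13) + N(-27, d(9, 1 - 3)) = (49 - 1*13) + 7 = (49 - 13) + 7 = 36 + 7 = 43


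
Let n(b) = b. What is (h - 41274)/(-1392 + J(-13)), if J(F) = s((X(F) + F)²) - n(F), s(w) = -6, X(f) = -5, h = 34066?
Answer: 7208/1385 ≈ 5.2043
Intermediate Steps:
J(F) = -6 - F
(h - 41274)/(-1392 + J(-13)) = (34066 - 41274)/(-1392 + (-6 - 1*(-13))) = -7208/(-1392 + (-6 + 13)) = -7208/(-1392 + 7) = -7208/(-1385) = -7208*(-1/1385) = 7208/1385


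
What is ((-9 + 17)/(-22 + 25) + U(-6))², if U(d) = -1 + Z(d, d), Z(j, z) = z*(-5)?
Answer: 9025/9 ≈ 1002.8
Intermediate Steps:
Z(j, z) = -5*z
U(d) = -1 - 5*d
((-9 + 17)/(-22 + 25) + U(-6))² = ((-9 + 17)/(-22 + 25) + (-1 - 5*(-6)))² = (8/3 + (-1 + 30))² = (8*(⅓) + 29)² = (8/3 + 29)² = (95/3)² = 9025/9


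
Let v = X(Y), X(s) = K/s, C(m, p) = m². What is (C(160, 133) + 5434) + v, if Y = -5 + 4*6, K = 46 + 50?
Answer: 589742/19 ≈ 31039.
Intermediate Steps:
K = 96
Y = 19 (Y = -5 + 24 = 19)
X(s) = 96/s
v = 96/19 ≈ 5.0526
(C(160, 133) + 5434) + v = (160² + 5434) + 96/19 = (25600 + 5434) + 96/19 = 31034 + 96/19 = 589742/19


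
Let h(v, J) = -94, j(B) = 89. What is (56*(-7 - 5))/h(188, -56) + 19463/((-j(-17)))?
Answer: -884857/4183 ≈ -211.54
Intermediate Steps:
(56*(-7 - 5))/h(188, -56) + 19463/((-j(-17))) = (56*(-7 - 5))/(-94) + 19463/((-1*89)) = (56*(-12))*(-1/94) + 19463/(-89) = -672*(-1/94) + 19463*(-1/89) = 336/47 - 19463/89 = -884857/4183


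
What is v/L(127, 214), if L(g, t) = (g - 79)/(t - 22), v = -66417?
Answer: -265668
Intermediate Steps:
L(g, t) = (-79 + g)/(-22 + t)
v/L(127, 214) = -66417*(-22 + 214)/(-79 + 127) = -66417/(48/192) = -66417/((1/192)*48) = -66417/¼ = -66417*4 = -265668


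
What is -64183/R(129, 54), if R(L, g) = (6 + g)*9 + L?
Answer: -64183/669 ≈ -95.939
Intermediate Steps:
R(L, g) = 54 + L + 9*g (R(L, g) = (54 + 9*g) + L = 54 + L + 9*g)
-64183/R(129, 54) = -64183/(54 + 129 + 9*54) = -64183/(54 + 129 + 486) = -64183/669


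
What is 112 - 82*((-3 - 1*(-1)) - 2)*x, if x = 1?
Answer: 440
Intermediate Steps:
112 - 82*((-3 - 1*(-1)) - 2)*x = 112 - 82*((-3 - 1*(-1)) - 2) = 112 - 82*((-3 + 1) - 2) = 112 - 82*(-2 - 2) = 112 - (-328) = 112 - 82*(-4) = 112 + 328 = 440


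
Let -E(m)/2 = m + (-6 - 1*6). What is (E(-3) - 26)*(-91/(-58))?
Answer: 182/29 ≈ 6.2759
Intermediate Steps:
E(m) = 24 - 2*m (E(m) = -2*(m + (-6 - 1*6)) = -2*(m + (-6 - 6)) = -2*(m - 12) = -2*(-12 + m) = 24 - 2*m)
(E(-3) - 26)*(-91/(-58)) = ((24 - 2*(-3)) - 26)*(-91/(-58)) = ((24 + 6) - 26)*(-91*(-1/58)) = (30 - 26)*(91/58) = 4*(91/58) = 182/29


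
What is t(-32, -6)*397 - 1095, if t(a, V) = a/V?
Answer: 3067/3 ≈ 1022.3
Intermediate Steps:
t(-32, -6)*397 - 1095 = -32/(-6)*397 - 1095 = -32*(-⅙)*397 - 1095 = (16/3)*397 - 1095 = 6352/3 - 1095 = 3067/3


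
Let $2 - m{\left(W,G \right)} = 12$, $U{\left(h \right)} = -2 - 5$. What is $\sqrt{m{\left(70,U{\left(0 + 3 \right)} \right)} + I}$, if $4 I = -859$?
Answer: $\frac{i \sqrt{899}}{2} \approx 14.992 i$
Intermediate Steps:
$U{\left(h \right)} = -7$ ($U{\left(h \right)} = -2 - 5 = -7$)
$m{\left(W,G \right)} = -10$ ($m{\left(W,G \right)} = 2 - 12 = -10$)
$I = - \frac{859}{4}$ ($I = \frac{1}{4} \left(-859\right) = - \frac{859}{4} \approx -214.75$)
$\sqrt{m{\left(70,U{\left(0 + 3 \right)} \right)} + I} = \sqrt{-10 - \frac{859}{4}} = \sqrt{- \frac{899}{4}} = \frac{i \sqrt{899}}{2}$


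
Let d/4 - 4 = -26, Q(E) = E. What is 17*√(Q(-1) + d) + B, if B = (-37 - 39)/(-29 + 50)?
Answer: -76/21 + 17*I*√89 ≈ -3.619 + 160.38*I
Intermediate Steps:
d = -88 (d = 16 + 4*(-26) = 16 - 104 = -88)
B = -76/21 ≈ -3.6190
17*√(Q(-1) + d) + B = 17*√(-1 - 88) - 76/21 = 17*√(-89) - 76/21 = 17*(I*√89) - 76/21 = 17*I*√89 - 76/21 = -76/21 + 17*I*√89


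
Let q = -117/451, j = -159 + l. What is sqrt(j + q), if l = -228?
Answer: 3*I*sqrt(8752106)/451 ≈ 19.679*I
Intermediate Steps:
j = -387 (j = -159 - 228 = -387)
q = -117/451 (q = -117*1/451 = -117/451 ≈ -0.25942)
sqrt(j + q) = sqrt(-387 - 117/451) = sqrt(-174654/451) = 3*I*sqrt(8752106)/451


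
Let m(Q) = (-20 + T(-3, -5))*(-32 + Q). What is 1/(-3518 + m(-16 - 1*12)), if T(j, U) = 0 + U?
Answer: -1/2018 ≈ -0.00049554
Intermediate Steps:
T(j, U) = U
m(Q) = 800 - 25*Q (m(Q) = (-20 - 5)*(-32 + Q) = -25*(-32 + Q) = 800 - 25*Q)
1/(-3518 + m(-16 - 1*12)) = 1/(-3518 + (800 - 25*(-16 - 1*12))) = 1/(-3518 + (800 - 25*(-16 - 12))) = 1/(-3518 + (800 - 25*(-28))) = 1/(-3518 + (800 + 700)) = 1/(-3518 + 1500) = 1/(-2018) = -1/2018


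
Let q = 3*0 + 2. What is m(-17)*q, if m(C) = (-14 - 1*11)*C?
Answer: 850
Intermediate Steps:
m(C) = -25*C (m(C) = (-14 - 11)*C = -25*C)
q = 2 (q = 0 + 2 = 2)
m(-17)*q = -25*(-17)*2 = 425*2 = 850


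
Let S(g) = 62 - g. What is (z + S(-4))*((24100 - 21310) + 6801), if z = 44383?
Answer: 426310359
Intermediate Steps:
(z + S(-4))*((24100 - 21310) + 6801) = (44383 + (62 - 1*(-4)))*((24100 - 21310) + 6801) = (44383 + (62 + 4))*(2790 + 6801) = (44383 + 66)*9591 = 44449*9591 = 426310359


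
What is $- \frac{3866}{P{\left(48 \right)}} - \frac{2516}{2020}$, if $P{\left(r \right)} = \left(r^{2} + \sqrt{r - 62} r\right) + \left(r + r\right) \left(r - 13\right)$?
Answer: $\frac{- 15096 \sqrt{14} + 2757493 i}{12120 \left(\sqrt{14} - 118 i\right)} \approx -1.9274 + 0.021621 i$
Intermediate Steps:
$P{\left(r \right)} = r^{2} + r \sqrt{-62 + r} + 2 r \left(-13 + r\right)$ ($P{\left(r \right)} = \left(r^{2} + \sqrt{-62 + r} r\right) + 2 r \left(-13 + r\right) = \left(r^{2} + r \sqrt{-62 + r}\right) + 2 r \left(-13 + r\right) = r^{2} + r \sqrt{-62 + r} + 2 r \left(-13 + r\right)$)
$- \frac{3866}{P{\left(48 \right)}} - \frac{2516}{2020} = - \frac{3866}{48 \left(-26 + \sqrt{-62 + 48} + 3 \cdot 48\right)} - \frac{2516}{2020} = - \frac{3866}{48 \left(-26 + \sqrt{-14} + 144\right)} - \frac{629}{505} = - \frac{3866}{48 \left(-26 + i \sqrt{14} + 144\right)} - \frac{629}{505} = - \frac{3866}{48 \left(118 + i \sqrt{14}\right)} - \frac{629}{505} = - \frac{3866}{5664 + 48 i \sqrt{14}} - \frac{629}{505} = - \frac{629}{505} - \frac{3866}{5664 + 48 i \sqrt{14}}$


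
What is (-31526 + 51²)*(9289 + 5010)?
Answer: -413598575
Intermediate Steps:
(-31526 + 51²)*(9289 + 5010) = (-31526 + 2601)*14299 = -28925*14299 = -413598575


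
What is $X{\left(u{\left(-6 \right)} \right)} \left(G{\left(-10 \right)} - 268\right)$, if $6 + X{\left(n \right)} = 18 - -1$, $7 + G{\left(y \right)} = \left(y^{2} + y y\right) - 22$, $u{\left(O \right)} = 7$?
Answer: $-1261$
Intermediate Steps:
$G{\left(y \right)} = -29 + 2 y^{2}$ ($G{\left(y \right)} = -7 - \left(22 - y^{2} - y y\right) = -7 + \left(\left(y^{2} + y^{2}\right) - 22\right) = -7 + \left(2 y^{2} - 22\right) = -7 + \left(-22 + 2 y^{2}\right) = -29 + 2 y^{2}$)
$X{\left(n \right)} = 13$ ($X{\left(n \right)} = -6 + \left(18 - -1\right) = -6 + \left(18 + 1\right) = -6 + 19 = 13$)
$X{\left(u{\left(-6 \right)} \right)} \left(G{\left(-10 \right)} - 268\right) = 13 \left(\left(-29 + 2 \left(-10\right)^{2}\right) - 268\right) = 13 \left(\left(-29 + 2 \cdot 100\right) - 268\right) = 13 \left(\left(-29 + 200\right) - 268\right) = 13 \left(171 - 268\right) = 13 \left(-97\right) = -1261$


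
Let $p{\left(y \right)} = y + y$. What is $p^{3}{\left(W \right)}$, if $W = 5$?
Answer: $1000$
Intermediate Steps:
$p{\left(y \right)} = 2 y$
$p^{3}{\left(W \right)} = \left(2 \cdot 5\right)^{3} = 10^{3} = 1000$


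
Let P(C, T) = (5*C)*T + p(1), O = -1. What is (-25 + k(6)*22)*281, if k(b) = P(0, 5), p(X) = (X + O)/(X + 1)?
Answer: -7025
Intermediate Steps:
p(X) = (-1 + X)/(1 + X) (p(X) = (X - 1)/(X + 1) = (-1 + X)/(1 + X))
P(C, T) = 5*C*T (P(C, T) = (5*C)*T + (-1 + 1)/(1 + 1) = 5*C*T + 0/2 = 5*C*T + (½)*0 = 5*C*T + 0 = 5*C*T)
k(b) = 0 (k(b) = 5*0*5 = 0)
(-25 + k(6)*22)*281 = (-25 + 0*22)*281 = (-25 + 0)*281 = -25*281 = -7025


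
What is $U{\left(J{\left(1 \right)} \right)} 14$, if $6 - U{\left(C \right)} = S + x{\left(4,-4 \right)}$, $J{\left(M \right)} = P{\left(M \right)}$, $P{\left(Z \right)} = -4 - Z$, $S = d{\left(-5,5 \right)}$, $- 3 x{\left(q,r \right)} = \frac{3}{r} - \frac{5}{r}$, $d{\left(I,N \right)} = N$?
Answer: $\frac{49}{3} \approx 16.333$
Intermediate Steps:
$x{\left(q,r \right)} = \frac{2}{3 r}$ ($x{\left(q,r \right)} = - \frac{\frac{3}{r} - \frac{5}{r}}{3} = - \frac{\left(-2\right) \frac{1}{r}}{3} = \frac{2}{3 r}$)
$S = 5$
$J{\left(M \right)} = -4 - M$
$U{\left(C \right)} = \frac{7}{6}$ ($U{\left(C \right)} = 6 - \left(5 + \frac{2}{3 \left(-4\right)}\right) = 6 - \left(5 + \frac{2}{3} \left(- \frac{1}{4}\right)\right) = 6 - \left(5 - \frac{1}{6}\right) = 6 - \frac{29}{6} = \frac{7}{6}$)
$U{\left(J{\left(1 \right)} \right)} 14 = \frac{7}{6} \cdot 14 = \frac{49}{3}$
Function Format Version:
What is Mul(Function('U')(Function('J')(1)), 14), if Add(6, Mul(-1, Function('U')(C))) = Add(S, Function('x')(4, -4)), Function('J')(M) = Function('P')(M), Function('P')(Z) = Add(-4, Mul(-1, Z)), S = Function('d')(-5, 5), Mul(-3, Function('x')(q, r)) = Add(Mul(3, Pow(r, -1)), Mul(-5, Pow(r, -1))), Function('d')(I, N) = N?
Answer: Rational(49, 3) ≈ 16.333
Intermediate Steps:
Function('x')(q, r) = Mul(Rational(2, 3), Pow(r, -1)) (Function('x')(q, r) = Mul(Rational(-1, 3), Add(Mul(3, Pow(r, -1)), Mul(-5, Pow(r, -1)))) = Mul(Rational(-1, 3), Mul(-2, Pow(r, -1))) = Mul(Rational(2, 3), Pow(r, -1)))
S = 5
Function('J')(M) = Add(-4, Mul(-1, M))
Function('U')(C) = Rational(7, 6) (Function('U')(C) = Add(6, Mul(-1, Add(5, Mul(Rational(2, 3), Pow(-4, -1))))) = Add(6, Mul(-1, Add(5, Mul(Rational(2, 3), Rational(-1, 4))))) = Add(6, Mul(-1, Add(5, Rational(-1, 6)))) = Add(6, Mul(-1, Rational(29, 6))) = Add(6, Rational(-29, 6)) = Rational(7, 6))
Mul(Function('U')(Function('J')(1)), 14) = Mul(Rational(7, 6), 14) = Rational(49, 3)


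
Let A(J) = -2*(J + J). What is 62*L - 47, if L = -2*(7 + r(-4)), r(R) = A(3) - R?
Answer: 77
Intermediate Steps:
A(J) = -4*J
r(R) = -12 - R (r(R) = -4*3 - R = -12 - R)
L = 2 (L = -2*(7 + (-12 - 1*(-4))) = -2*(7 + (-12 + 4)) = -2*(7 - 8) = -2*(-1) = 2)
62*L - 47 = 62*2 - 47 = 124 - 47 = 77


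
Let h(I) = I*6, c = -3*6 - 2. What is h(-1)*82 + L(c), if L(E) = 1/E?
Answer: -9841/20 ≈ -492.05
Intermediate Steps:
c = -20 (c = -18 - 2 = -20)
h(I) = 6*I
h(-1)*82 + L(c) = (6*(-1))*82 + 1/(-20) = -6*82 - 1/20 = -492 - 1/20 = -9841/20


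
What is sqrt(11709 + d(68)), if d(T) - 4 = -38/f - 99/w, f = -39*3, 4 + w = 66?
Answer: 25*sqrt(109560386)/2418 ≈ 108.22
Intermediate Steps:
w = 62 (w = -4 + 66 = 62)
f = -117
d(T) = 19789/7254 (d(T) = 4 + (-38/(-117) - 99/62) = 4 + (-38*(-1/117) - 99*1/62) = 4 + (38/117 - 99/62) = 4 - 9227/7254 = 19789/7254)
sqrt(11709 + d(68)) = sqrt(11709 + 19789/7254) = sqrt(84956875/7254) = 25*sqrt(109560386)/2418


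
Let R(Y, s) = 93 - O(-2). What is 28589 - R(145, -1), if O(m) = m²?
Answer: 28500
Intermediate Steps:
R(Y, s) = 89 (R(Y, s) = 93 - 1*(-2)² = 93 - 1*4 = 93 - 4 = 89)
28589 - R(145, -1) = 28589 - 1*89 = 28589 - 89 = 28500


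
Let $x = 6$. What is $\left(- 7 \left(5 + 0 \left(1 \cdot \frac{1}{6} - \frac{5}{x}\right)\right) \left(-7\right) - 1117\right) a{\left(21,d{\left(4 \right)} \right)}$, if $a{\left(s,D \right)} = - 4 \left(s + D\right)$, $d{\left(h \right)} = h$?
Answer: $87200$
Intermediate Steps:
$a{\left(s,D \right)} = - 4 D - 4 s$ ($a{\left(s,D \right)} = - 4 \left(D + s\right) = - 4 D - 4 s$)
$\left(- 7 \left(5 + 0 \left(1 \cdot \frac{1}{6} - \frac{5}{x}\right)\right) \left(-7\right) - 1117\right) a{\left(21,d{\left(4 \right)} \right)} = \left(- 7 \left(5 + 0 \left(1 \cdot \frac{1}{6} - \frac{5}{6}\right)\right) \left(-7\right) - 1117\right) \left(\left(-4\right) 4 - 84\right) = \left(- 7 \left(5 + 0 \left(1 \cdot \frac{1}{6} - \frac{5}{6}\right)\right) \left(-7\right) - 1117\right) \left(-16 - 84\right) = \left(- 7 \left(5 + 0 \left(\frac{1}{6} - \frac{5}{6}\right)\right) \left(-7\right) - 1117\right) \left(-100\right) = \left(- 7 \left(5 + 0 \left(- \frac{2}{3}\right)\right) \left(-7\right) - 1117\right) \left(-100\right) = \left(- 7 \left(5 + 0\right) \left(-7\right) - 1117\right) \left(-100\right) = \left(\left(-7\right) 5 \left(-7\right) - 1117\right) \left(-100\right) = \left(\left(-35\right) \left(-7\right) - 1117\right) \left(-100\right) = \left(245 - 1117\right) \left(-100\right) = \left(-872\right) \left(-100\right) = 87200$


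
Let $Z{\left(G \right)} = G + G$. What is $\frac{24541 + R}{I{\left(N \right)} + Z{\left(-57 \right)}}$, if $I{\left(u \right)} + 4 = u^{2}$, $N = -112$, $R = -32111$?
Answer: $- \frac{3785}{6213} \approx -0.60921$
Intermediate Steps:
$Z{\left(G \right)} = 2 G$
$I{\left(u \right)} = -4 + u^{2}$
$\frac{24541 + R}{I{\left(N \right)} + Z{\left(-57 \right)}} = \frac{24541 - 32111}{\left(-4 + \left(-112\right)^{2}\right) + 2 \left(-57\right)} = - \frac{7570}{\left(-4 + 12544\right) - 114} = - \frac{7570}{12540 - 114} = - \frac{7570}{12426} = \left(-7570\right) \frac{1}{12426} = - \frac{3785}{6213}$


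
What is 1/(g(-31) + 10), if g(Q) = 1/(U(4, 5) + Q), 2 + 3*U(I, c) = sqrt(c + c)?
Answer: 29955/298603 + sqrt(10)/298603 ≈ 0.10033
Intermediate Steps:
U(I, c) = -2/3 + sqrt(2)*sqrt(c)/3 (U(I, c) = -2/3 + sqrt(c + c)/3 = -2/3 + sqrt(2*c)/3 = -2/3 + (sqrt(2)*sqrt(c))/3 = -2/3 + sqrt(2)*sqrt(c)/3)
g(Q) = 1/(-2/3 + Q + sqrt(10)/3) (g(Q) = 1/((-2/3 + sqrt(2)*sqrt(5)/3) + Q) = 1/((-2/3 + sqrt(10)/3) + Q) = 1/(-2/3 + Q + sqrt(10)/3))
1/(g(-31) + 10) = 1/(3/(-2 + sqrt(10) + 3*(-31)) + 10) = 1/(3/(-2 + sqrt(10) - 93) + 10) = 1/(3/(-95 + sqrt(10)) + 10) = 1/(10 + 3/(-95 + sqrt(10)))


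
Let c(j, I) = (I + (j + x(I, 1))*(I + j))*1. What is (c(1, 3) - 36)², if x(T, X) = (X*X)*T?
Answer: 289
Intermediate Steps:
x(T, X) = T*X² (x(T, X) = X²*T = T*X²)
c(j, I) = I + (I + j)² (c(j, I) = (I + (j + I*1²)*(I + j))*1 = (I + (j + I*1)*(I + j))*1 = (I + (j + I)*(I + j))*1 = (I + (I + j)*(I + j))*1 = (I + (I + j)²)*1 = I + (I + j)²)
(c(1, 3) - 36)² = ((3 + 3² + 1² + 2*3*1) - 36)² = ((3 + 9 + 1 + 6) - 36)² = (19 - 36)² = (-17)² = 289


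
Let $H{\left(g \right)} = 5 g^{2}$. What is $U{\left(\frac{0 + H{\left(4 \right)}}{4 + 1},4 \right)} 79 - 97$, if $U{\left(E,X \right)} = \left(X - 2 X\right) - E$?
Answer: $-1677$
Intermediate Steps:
$U{\left(E,X \right)} = - E - X$ ($U{\left(E,X \right)} = - X - E = - E - X$)
$U{\left(\frac{0 + H{\left(4 \right)}}{4 + 1},4 \right)} 79 - 97 = \left(- \frac{0 + 5 \cdot 4^{2}}{4 + 1} - 4\right) 79 - 97 = \left(- \frac{0 + 5 \cdot 16}{5} - 4\right) 79 - 97 = \left(- \frac{0 + 80}{5} - 4\right) 79 - 97 = \left(- \frac{80}{5} - 4\right) 79 - 97 = \left(\left(-1\right) 16 - 4\right) 79 - 97 = \left(-16 - 4\right) 79 - 97 = \left(-20\right) 79 - 97 = -1580 - 97 = -1677$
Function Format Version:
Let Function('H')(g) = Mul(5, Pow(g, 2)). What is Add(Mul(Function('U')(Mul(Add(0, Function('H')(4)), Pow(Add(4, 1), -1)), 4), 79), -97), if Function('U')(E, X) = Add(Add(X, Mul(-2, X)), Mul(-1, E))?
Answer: -1677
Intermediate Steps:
Function('U')(E, X) = Add(Mul(-1, E), Mul(-1, X)) (Function('U')(E, X) = Add(Mul(-1, X), Mul(-1, E)) = Add(Mul(-1, E), Mul(-1, X)))
Add(Mul(Function('U')(Mul(Add(0, Function('H')(4)), Pow(Add(4, 1), -1)), 4), 79), -97) = Add(Mul(Add(Mul(-1, Mul(Add(0, Mul(5, Pow(4, 2))), Pow(Add(4, 1), -1))), Mul(-1, 4)), 79), -97) = Add(Mul(Add(Mul(-1, Mul(Add(0, Mul(5, 16)), Pow(5, -1))), -4), 79), -97) = Add(Mul(Add(Mul(-1, Mul(Add(0, 80), Rational(1, 5))), -4), 79), -97) = Add(Mul(Add(Mul(-1, Mul(80, Rational(1, 5))), -4), 79), -97) = Add(Mul(Add(Mul(-1, 16), -4), 79), -97) = Add(Mul(Add(-16, -4), 79), -97) = Add(Mul(-20, 79), -97) = Add(-1580, -97) = -1677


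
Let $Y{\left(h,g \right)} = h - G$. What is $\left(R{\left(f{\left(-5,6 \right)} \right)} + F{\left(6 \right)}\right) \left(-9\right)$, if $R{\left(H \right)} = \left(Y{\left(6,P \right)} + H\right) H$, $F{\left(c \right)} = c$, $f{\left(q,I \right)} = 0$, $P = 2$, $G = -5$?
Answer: $-54$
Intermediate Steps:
$Y{\left(h,g \right)} = 5 + h$ ($Y{\left(h,g \right)} = h - -5 = h + 5 = 5 + h$)
$R{\left(H \right)} = H \left(11 + H\right)$ ($R{\left(H \right)} = \left(\left(5 + 6\right) + H\right) H = \left(11 + H\right) H = H \left(11 + H\right)$)
$\left(R{\left(f{\left(-5,6 \right)} \right)} + F{\left(6 \right)}\right) \left(-9\right) = \left(0 \left(11 + 0\right) + 6\right) \left(-9\right) = \left(0 \cdot 11 + 6\right) \left(-9\right) = \left(0 + 6\right) \left(-9\right) = 6 \left(-9\right) = -54$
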